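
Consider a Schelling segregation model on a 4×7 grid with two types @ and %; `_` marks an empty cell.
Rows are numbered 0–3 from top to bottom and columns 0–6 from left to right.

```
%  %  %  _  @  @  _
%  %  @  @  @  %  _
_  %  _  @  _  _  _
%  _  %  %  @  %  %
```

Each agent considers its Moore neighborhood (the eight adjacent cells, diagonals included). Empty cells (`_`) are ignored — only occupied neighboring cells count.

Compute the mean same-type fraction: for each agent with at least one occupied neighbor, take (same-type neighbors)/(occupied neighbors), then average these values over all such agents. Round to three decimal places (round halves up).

Row 0: (0,0)% 3/3 · (0,1)% 4/5 · (0,2)% 2/4 · (0,4)@ 3/4 · (0,5)@ 2/3
Row 1: (1,0)% 4/4 · (1,1)% 5/6 · (1,2)@ 2/6 · (1,3)@ 4/5 · (1,4)@ 4/5 · (1,5)% 0/3
Row 2: (2,1)% 4/5 · (2,3)@ 4/6
Row 3: (3,0)% 1/1 · (3,2)% 2/3 · (3,3)% 1/3 · (3,4)@ 1/3 · (3,5)% 1/2 · (3,6)% 1/1
Sum over 19 agents: 3/3 + 4/5 + 2/4 + 3/4 + 2/3 + 4/4 + 5/6 + 2/6 + 4/5 + 4/5 + 0/3 + 4/5 + 4/6 + 1/1 + 2/3 + 1/3 + 1/3 + 1/2 + 1/1 = 767/60; mean = 767/60 ÷ 19 = 767/1140 = 0.672807… → 0.673.

0.673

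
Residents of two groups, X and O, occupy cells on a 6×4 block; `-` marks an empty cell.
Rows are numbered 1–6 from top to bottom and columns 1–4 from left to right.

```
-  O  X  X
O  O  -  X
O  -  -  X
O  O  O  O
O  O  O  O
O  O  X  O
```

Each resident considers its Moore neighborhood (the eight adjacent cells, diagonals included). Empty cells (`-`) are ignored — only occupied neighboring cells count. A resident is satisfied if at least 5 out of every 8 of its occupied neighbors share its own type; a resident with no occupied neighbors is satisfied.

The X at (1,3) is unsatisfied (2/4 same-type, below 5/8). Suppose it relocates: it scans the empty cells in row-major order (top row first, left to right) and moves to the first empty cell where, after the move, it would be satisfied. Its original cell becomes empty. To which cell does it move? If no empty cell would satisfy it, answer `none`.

Vacating (1,3). Empty cells in order:
  (1,1): 0/3 same-type → still unsatisfied.
  (2,3): 3/5 same-type → still unsatisfied.
  (3,2): 0/6 same-type → still unsatisfied.
  (3,3): 2/6 same-type → still unsatisfied.

none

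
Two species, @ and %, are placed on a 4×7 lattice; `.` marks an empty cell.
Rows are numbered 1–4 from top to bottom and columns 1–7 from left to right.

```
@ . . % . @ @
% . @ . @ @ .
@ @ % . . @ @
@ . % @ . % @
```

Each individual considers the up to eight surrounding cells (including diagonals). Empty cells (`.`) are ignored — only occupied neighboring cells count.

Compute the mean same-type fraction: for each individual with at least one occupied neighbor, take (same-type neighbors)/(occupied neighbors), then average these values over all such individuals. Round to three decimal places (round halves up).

Row 1: (1,1)@ 0/1 · (1,4)% 0/2 · (1,6)@ 3/3 · (1,7)@ 2/2
Row 2: (2,1)% 0/3 · (2,3)@ 1/3 · (2,5)@ 3/4 · (2,6)@ 5/5
Row 3: (3,1)@ 2/3 · (3,2)@ 3/6 · (3,3)% 1/4 · (3,6)@ 4/5 · (3,7)@ 3/4
Row 4: (4,1)@ 2/2 · (4,3)% 1/3 · (4,4)@ 0/2 · (4,6)% 0/3 · (4,7)@ 2/3
Sum over 18 individuals: 0/1 + 0/2 + 3/3 + 2/2 + 0/3 + 1/3 + 3/4 + 5/5 + 2/3 + 3/6 + 1/4 + 4/5 + 3/4 + 2/2 + 1/3 + 0/2 + 0/3 + 2/3 = 181/20; mean = 181/20 ÷ 18 = 181/360 = 0.502777… → 0.503.

0.503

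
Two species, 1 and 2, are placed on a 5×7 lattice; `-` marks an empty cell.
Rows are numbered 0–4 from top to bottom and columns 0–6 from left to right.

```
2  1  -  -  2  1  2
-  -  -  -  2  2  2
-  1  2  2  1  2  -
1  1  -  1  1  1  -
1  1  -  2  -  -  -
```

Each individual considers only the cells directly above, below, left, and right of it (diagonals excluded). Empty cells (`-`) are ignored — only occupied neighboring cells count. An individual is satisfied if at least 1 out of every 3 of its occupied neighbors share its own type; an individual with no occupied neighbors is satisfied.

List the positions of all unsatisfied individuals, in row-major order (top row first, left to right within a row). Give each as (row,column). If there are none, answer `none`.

(0,0)2 0/1 not
(0,1)1 0/1 not
(0,4)2 1/2 satisfied
(0,5)1 0/3 not
(0,6)2 1/2 satisfied
(1,4)2 2/3 satisfied
(1,5)2 3/4 satisfied
(1,6)2 2/2 satisfied
(2,1)1 1/2 satisfied
(2,2)2 1/2 satisfied
(2,3)2 1/3 satisfied
(2,4)1 1/4 not
(2,5)2 1/3 satisfied
(3,0)1 2/2 satisfied
(3,1)1 3/3 satisfied
(3,3)1 1/3 satisfied
(3,4)1 3/3 satisfied
(3,5)1 1/2 satisfied
(4,0)1 2/2 satisfied
(4,1)1 2/2 satisfied
(4,3)2 0/1 not

(0,0), (0,1), (0,5), (2,4), (4,3)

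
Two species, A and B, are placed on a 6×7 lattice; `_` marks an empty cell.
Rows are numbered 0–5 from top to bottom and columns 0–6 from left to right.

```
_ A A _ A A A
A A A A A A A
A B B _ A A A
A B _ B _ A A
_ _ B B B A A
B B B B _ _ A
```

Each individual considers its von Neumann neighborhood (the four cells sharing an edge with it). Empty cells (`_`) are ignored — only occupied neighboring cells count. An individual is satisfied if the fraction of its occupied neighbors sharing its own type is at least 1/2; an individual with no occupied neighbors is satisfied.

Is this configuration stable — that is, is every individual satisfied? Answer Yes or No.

Yes

Row 0: (0,1)A 2/2 satisfied · (0,2)A 2/2 satisfied · (0,4)A 2/2 satisfied · (0,5)A 3/3 satisfied · (0,6)A 2/2 satisfied
Row 1: (1,0)A 2/2 satisfied · (1,1)A 3/4 satisfied · (1,2)A 3/4 satisfied · (1,3)A 2/2 satisfied · (1,4)A 4/4 satisfied · (1,5)A 4/4 satisfied · (1,6)A 3/3 satisfied
Row 2: (2,0)A 2/3 satisfied · (2,1)B 2/4 satisfied · (2,2)B 1/2 satisfied · (2,4)A 2/2 satisfied · (2,5)A 4/4 satisfied · (2,6)A 3/3 satisfied
Row 3: (3,0)A 1/2 satisfied · (3,1)B 1/2 satisfied · (3,3)B 1/1 satisfied · (3,5)A 3/3 satisfied · (3,6)A 3/3 satisfied
Row 4: (4,2)B 2/2 satisfied · (4,3)B 4/4 satisfied · (4,4)B 1/2 satisfied · (4,5)A 2/3 satisfied · (4,6)A 3/3 satisfied
Row 5: (5,0)B 1/1 satisfied · (5,1)B 2/2 satisfied · (5,2)B 3/3 satisfied · (5,3)B 2/2 satisfied · (5,6)A 1/1 satisfied
All meet the threshold, so the configuration is stable.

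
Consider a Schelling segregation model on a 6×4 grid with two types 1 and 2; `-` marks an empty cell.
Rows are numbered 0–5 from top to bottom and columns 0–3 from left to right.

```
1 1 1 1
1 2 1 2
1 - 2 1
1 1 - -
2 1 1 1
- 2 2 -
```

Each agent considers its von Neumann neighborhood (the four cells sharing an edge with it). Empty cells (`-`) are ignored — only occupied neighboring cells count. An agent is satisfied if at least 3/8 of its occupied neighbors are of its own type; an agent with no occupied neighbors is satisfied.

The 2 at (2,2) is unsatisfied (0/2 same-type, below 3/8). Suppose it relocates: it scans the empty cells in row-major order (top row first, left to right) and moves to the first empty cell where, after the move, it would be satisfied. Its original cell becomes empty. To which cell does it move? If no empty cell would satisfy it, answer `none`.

(5,0)

Vacating (2,2). Empty cells in order:
  (2,1): 1/3 same-type → still unsatisfied.
  (3,2): 0/2 same-type → still unsatisfied.
  (3,3): 0/2 same-type → still unsatisfied.
  (5,0): 2/2 same-type → satisfied — stop here.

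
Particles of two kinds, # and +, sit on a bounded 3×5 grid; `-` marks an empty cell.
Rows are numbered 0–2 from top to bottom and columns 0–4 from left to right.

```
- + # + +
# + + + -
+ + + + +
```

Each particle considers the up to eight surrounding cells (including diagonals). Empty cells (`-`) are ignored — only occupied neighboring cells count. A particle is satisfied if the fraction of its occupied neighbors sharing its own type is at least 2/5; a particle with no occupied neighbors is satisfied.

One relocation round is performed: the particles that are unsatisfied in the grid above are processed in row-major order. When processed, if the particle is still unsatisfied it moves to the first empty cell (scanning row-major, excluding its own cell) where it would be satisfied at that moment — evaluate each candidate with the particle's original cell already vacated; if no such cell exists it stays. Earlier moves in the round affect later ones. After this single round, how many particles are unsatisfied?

Initially unsatisfied (in order): (0,2), (1,0).
  (0,2): no empty cell satisfies it; stays.
  (1,0): no empty cell satisfies it; stays.
Resulting grid:
- + # + +
# + + + -
+ + + + +
Unsatisfied now: (0,2), (1,0).

2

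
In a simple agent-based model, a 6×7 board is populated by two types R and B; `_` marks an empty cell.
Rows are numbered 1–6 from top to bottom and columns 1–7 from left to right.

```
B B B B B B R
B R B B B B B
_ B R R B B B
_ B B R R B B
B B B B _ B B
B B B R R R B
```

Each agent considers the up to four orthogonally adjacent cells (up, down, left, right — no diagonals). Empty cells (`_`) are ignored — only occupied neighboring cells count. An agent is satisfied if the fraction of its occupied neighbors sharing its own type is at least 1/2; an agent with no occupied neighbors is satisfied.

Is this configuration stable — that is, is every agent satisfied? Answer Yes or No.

No

Row 1: (1,1)B 2/2 ✓ · (1,2)B 2/3 ✓ · (1,3)B 3/3 ✓ · (1,4)B 3/3 ✓ · (1,5)B 3/3 ✓ · (1,6)B 2/3 ✓ · (1,7)R 0/2 ✗
Row 2: (2,1)B 1/2 ✓ · (2,2)R 0/4 ✗ · (2,3)B 2/4 ✓ · (2,4)B 3/4 ✓ · (2,5)B 4/4 ✓ · (2,6)B 4/4 ✓ · (2,7)B 2/3 ✓
Row 3: (3,2)B 1/3 ✗ · (3,3)R 1/4 ✗ · (3,4)R 2/4 ✓ · (3,5)B 2/4 ✓ · (3,6)B 4/4 ✓ · (3,7)B 3/3 ✓
Row 4: (4,2)B 3/3 ✓ · (4,3)B 2/4 ✓ · (4,4)R 2/4 ✓ · (4,5)R 1/3 ✗ · (4,6)B 3/4 ✓ · (4,7)B 3/3 ✓
Row 5: (5,1)B 2/2 ✓ · (5,2)B 4/4 ✓ · (5,3)B 4/4 ✓ · (5,4)B 1/3 ✗ · (5,6)B 2/3 ✓ · (5,7)B 3/3 ✓
Row 6: (6,1)B 2/2 ✓ · (6,2)B 3/3 ✓ · (6,3)B 2/3 ✓ · (6,4)R 1/3 ✗ · (6,5)R 2/2 ✓ · (6,6)R 1/3 ✗ · (6,7)B 1/2 ✓
For instance (1,7) has only 0/2 same-type neighbors, below 1/2.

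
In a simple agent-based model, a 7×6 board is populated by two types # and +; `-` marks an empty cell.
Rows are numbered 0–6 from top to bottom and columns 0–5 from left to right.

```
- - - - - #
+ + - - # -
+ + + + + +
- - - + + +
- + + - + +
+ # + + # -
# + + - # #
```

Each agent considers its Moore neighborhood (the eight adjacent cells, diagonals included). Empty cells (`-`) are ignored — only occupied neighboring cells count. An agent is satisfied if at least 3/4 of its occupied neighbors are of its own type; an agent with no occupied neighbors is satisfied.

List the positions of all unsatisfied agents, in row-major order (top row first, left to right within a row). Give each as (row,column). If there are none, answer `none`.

Row 0: (0,5)# 1/1 satisfied
Row 1: (1,0)+ 3/3 satisfied · (1,1)+ 4/4 satisfied · (1,4)# 1/4 not
Row 2: (2,0)+ 3/3 satisfied · (2,1)+ 4/4 satisfied · (2,2)+ 4/4 satisfied · (2,3)+ 4/5 satisfied · (2,4)+ 5/6 satisfied · (2,5)+ 3/4 satisfied
Row 3: (3,3)+ 6/6 satisfied · (3,4)+ 7/7 satisfied · (3,5)+ 5/5 satisfied
Row 4: (4,1)+ 3/4 satisfied · (4,2)+ 4/5 satisfied · (4,4)+ 5/6 satisfied · (4,5)+ 3/4 satisfied
Row 5: (5,0)+ 2/4 not · (5,1)# 1/7 not · (5,2)+ 5/6 satisfied · (5,3)+ 4/6 not · (5,4)# 2/5 not
Row 6: (6,0)# 1/3 not · (6,1)+ 3/5 not · (6,2)+ 3/4 satisfied · (6,4)# 2/3 not · (6,5)# 2/2 satisfied

(1,4), (5,0), (5,1), (5,3), (5,4), (6,0), (6,1), (6,4)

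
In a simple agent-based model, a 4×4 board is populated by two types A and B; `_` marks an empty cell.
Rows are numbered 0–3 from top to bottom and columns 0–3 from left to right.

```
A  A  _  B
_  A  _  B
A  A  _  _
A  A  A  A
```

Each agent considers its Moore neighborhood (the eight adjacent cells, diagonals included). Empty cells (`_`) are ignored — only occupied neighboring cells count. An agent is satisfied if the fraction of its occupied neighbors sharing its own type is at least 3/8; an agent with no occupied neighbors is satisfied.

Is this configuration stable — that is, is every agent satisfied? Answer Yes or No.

Yes

(0,0)A 2/2 satisfied
(0,1)A 2/2 satisfied
(0,3)B 1/1 satisfied
(1,1)A 4/4 satisfied
(1,3)B 1/1 satisfied
(2,0)A 4/4 satisfied
(2,1)A 5/5 satisfied
(3,0)A 3/3 satisfied
(3,1)A 4/4 satisfied
(3,2)A 3/3 satisfied
(3,3)A 1/1 satisfied
All meet the threshold, so the configuration is stable.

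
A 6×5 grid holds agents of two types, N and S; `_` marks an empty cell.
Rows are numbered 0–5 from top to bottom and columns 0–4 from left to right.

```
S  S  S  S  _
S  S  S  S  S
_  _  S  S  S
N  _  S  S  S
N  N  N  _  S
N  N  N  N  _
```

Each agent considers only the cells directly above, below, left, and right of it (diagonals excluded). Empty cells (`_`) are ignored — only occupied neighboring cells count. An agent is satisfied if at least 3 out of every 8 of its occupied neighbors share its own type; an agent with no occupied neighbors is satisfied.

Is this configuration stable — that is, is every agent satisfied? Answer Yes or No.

Yes

Row 0: (0,0)S 2/2 ok · (0,1)S 3/3 ok · (0,2)S 3/3 ok · (0,3)S 2/2 ok
Row 1: (1,0)S 2/2 ok · (1,1)S 3/3 ok · (1,2)S 4/4 ok · (1,3)S 4/4 ok · (1,4)S 2/2 ok
Row 2: (2,2)S 3/3 ok · (2,3)S 4/4 ok · (2,4)S 3/3 ok
Row 3: (3,0)N 1/1 ok · (3,2)S 2/3 ok · (3,3)S 3/3 ok · (3,4)S 3/3 ok
Row 4: (4,0)N 3/3 ok · (4,1)N 3/3 ok · (4,2)N 2/3 ok · (4,4)S 1/1 ok
Row 5: (5,0)N 2/2 ok · (5,1)N 3/3 ok · (5,2)N 3/3 ok · (5,3)N 1/1 ok
All meet the threshold, so the configuration is stable.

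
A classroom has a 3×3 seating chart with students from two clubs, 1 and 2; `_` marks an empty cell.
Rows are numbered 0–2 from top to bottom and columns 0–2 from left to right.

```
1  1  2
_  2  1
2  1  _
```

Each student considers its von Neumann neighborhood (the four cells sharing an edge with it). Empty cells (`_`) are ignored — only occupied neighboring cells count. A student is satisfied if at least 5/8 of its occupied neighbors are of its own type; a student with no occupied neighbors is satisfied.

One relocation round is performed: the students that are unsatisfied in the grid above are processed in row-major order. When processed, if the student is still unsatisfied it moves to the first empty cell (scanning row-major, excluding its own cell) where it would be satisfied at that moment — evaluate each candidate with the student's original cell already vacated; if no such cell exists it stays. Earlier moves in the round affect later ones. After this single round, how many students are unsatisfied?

2

Initially unsatisfied (in order): (0,1), (0,2), (1,1), (1,2), (2,0), (2,1).
  (0,1) → (2,2).
  (0,2) → (1,0).
  (1,1): no empty cell satisfies it; stays.
  (1,2) → (0,2).
  (2,0): no empty cell satisfies it; stays.
  (2,1) → (0,1).
Resulting grid:
1 1 1
2 2 _
2 _ 1
Unsatisfied now: (0,0), (1,1).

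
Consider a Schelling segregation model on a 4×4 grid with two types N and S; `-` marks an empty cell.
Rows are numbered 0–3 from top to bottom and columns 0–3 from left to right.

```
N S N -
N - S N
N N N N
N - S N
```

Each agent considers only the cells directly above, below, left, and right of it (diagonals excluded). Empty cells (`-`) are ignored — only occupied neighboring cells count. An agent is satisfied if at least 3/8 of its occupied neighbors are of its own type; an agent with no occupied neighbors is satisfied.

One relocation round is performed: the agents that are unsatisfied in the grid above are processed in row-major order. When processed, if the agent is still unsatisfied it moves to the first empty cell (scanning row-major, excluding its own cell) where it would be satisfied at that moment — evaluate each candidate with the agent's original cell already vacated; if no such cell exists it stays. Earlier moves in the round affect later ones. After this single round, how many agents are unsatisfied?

1

Initially unsatisfied (in order): (0,1), (0,2), (1,2), (3,2).
  (0,1): no empty cell satisfies it; stays.
  (0,2) → (0,3).
  (1,2) → (0,2).
  (3,2): no empty cell satisfies it; stays.
Resulting grid:
N S S N
N - - N
N N N N
N - S N
Unsatisfied now: (3,2).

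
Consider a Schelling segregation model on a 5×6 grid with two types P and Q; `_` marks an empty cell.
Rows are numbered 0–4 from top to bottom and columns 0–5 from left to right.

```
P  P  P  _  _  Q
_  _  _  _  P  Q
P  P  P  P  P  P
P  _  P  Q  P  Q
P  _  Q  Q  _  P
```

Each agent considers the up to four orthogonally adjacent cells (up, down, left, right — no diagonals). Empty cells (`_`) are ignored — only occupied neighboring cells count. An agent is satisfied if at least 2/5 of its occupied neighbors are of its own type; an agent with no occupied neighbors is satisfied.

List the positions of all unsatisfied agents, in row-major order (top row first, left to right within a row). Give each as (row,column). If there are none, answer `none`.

(1,5), (2,5), (3,2), (3,3), (3,4), (3,5), (4,5)

(0,0)P 1/1 ✓
(0,1)P 2/2 ✓
(0,2)P 1/1 ✓
(0,5)Q 1/1 ✓
(1,4)P 1/2 ✓
(1,5)Q 1/3 ✗
(2,0)P 2/2 ✓
(2,1)P 2/2 ✓
(2,2)P 3/3 ✓
(2,3)P 2/3 ✓
(2,4)P 4/4 ✓
(2,5)P 1/3 ✗
(3,0)P 2/2 ✓
(3,2)P 1/3 ✗
(3,3)Q 1/4 ✗
(3,4)P 1/3 ✗
(3,5)Q 0/3 ✗
(4,0)P 1/1 ✓
(4,2)Q 1/2 ✓
(4,3)Q 2/2 ✓
(4,5)P 0/1 ✗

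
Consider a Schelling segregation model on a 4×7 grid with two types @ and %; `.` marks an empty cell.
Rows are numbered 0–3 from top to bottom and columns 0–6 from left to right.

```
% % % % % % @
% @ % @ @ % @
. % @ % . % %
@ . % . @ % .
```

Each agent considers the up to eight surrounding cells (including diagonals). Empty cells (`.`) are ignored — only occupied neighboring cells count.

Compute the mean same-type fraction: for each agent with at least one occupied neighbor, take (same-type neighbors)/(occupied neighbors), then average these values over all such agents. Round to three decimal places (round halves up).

Row 0: (0,0)% 2/3 · (0,1)% 4/5 · (0,2)% 3/5 · (0,3)% 3/5 · (0,4)% 3/5 · (0,5)% 2/5 · (0,6)@ 1/3
Row 1: (1,0)% 3/4 · (1,1)@ 1/7 · (1,2)% 5/8 · (1,3)@ 2/7 · (1,4)@ 1/7 · (1,5)% 4/7 · (1,6)@ 1/5
Row 2: (2,1)% 3/6 · (2,2)@ 2/6 · (2,3)% 2/6 · (2,5)% 3/6 · (2,6)% 3/4
Row 3: (3,0)@ 0/1 · (3,2)% 2/3 · (3,4)@ 0/3 · (3,5)% 2/3
Sum over 23 agents: 2/3 + 4/5 + 3/5 + 3/5 + 3/5 + 2/5 + 1/3 + 3/4 + 1/7 + 5/8 + 2/7 + 1/7 + 4/7 + 1/5 + 3/6 + 2/6 + 2/6 + 3/6 + 3/4 + 0/1 + 2/3 + 0/3 + 2/3 = 2931/280; mean = 2931/280 ÷ 23 = 2931/6440 = 0.455124… → 0.455.

0.455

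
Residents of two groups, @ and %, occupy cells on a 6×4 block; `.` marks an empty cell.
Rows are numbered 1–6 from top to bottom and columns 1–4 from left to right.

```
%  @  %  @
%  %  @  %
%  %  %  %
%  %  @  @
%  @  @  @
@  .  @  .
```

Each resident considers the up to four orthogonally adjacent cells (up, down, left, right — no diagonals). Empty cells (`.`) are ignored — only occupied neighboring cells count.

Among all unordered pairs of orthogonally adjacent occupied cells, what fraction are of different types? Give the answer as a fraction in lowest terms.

5/11

Scan each occupied cell's neighbors to the right and below so each pair is counted once.
Row 1: %(1,1)–@(1,2)≠ %(1,1)–%(2,1)= @(1,2)–%(1,3)≠ @(1,2)–%(2,2)≠ %(1,3)–@(1,4)≠ %(1,3)–@(2,3)≠ @(1,4)–%(2,4)≠  → 6/7 unlike.
Row 2: %(2,1)–%(2,2)= %(2,1)–%(3,1)= %(2,2)–@(2,3)≠ %(2,2)–%(3,2)= @(2,3)–%(2,4)≠ @(2,3)–%(3,3)≠ %(2,4)–%(3,4)=  → 3/7 unlike.
Row 3: %(3,1)–%(3,2)= %(3,1)–%(4,1)= %(3,2)–%(3,3)= %(3,2)–%(4,2)= %(3,3)–%(3,4)= %(3,3)–@(4,3)≠ %(3,4)–@(4,4)≠  → 2/7 unlike.
Row 4: %(4,1)–%(4,2)= %(4,1)–%(5,1)= %(4,2)–@(4,3)≠ %(4,2)–@(5,2)≠ @(4,3)–@(4,4)= @(4,3)–@(5,3)= @(4,4)–@(5,4)=  → 2/7 unlike.
Row 5: %(5,1)–@(5,2)≠ %(5,1)–@(6,1)≠ @(5,2)–@(5,3)= @(5,3)–@(5,4)= @(5,3)–@(6,3)=  → 2/5 unlike.
Total adjacent occupied pairs: 33; unlike-type pairs: 15.
15/33 reduces to 5/11.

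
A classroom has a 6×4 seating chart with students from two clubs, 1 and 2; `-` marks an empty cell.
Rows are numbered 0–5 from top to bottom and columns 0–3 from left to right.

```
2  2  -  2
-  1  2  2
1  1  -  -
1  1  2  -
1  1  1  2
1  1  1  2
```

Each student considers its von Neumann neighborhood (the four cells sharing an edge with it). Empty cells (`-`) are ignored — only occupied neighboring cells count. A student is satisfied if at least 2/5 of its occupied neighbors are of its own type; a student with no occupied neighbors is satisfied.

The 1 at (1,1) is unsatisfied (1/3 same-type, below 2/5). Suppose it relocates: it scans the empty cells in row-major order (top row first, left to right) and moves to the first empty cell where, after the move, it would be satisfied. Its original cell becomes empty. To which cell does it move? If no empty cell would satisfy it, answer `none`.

Vacating (1,1). Empty cells in order:
  (0,2): 0/3 same-type → still unsatisfied.
  (1,0): 1/2 same-type → satisfied — stop here.

(1,0)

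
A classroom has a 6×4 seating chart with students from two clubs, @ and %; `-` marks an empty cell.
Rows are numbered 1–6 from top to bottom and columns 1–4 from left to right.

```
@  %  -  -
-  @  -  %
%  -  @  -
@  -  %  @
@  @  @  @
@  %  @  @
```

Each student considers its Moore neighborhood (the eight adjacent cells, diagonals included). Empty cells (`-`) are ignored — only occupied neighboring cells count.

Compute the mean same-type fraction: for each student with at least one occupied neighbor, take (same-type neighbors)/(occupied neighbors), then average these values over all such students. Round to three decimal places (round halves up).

0.492

Row 1: (1,1)@ 1/2 · (1,2)% 0/2
Row 2: (2,2)@ 2/4 · (2,4)% 0/1
Row 3: (3,1)% 0/2 · (3,3)@ 2/4
Row 4: (4,1)@ 2/3 · (4,3)% 0/5 · (4,4)@ 3/4
Row 5: (5,1)@ 3/4 · (5,2)@ 5/7 · (5,3)@ 5/7 · (5,4)@ 4/5
Row 6: (6,1)@ 2/3 · (6,2)% 0/5 · (6,3)@ 4/5 · (6,4)@ 3/3
Sum over 17 students: 1/2 + 0/2 + 2/4 + 0/1 + 0/2 + 2/4 + 2/3 + 0/5 + 3/4 + 3/4 + 5/7 + 5/7 + 4/5 + 2/3 + 0/5 + 4/5 + 3/3 = 878/105; mean = 878/105 ÷ 17 = 878/1785 = 0.491876… → 0.492.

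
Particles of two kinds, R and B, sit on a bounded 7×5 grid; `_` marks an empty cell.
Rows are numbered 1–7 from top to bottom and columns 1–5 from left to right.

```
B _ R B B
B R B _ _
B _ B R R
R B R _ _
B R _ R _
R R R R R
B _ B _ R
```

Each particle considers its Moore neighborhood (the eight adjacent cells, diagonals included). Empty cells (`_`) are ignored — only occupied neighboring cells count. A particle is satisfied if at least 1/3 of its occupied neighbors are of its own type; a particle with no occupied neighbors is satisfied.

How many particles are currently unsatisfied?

(1,1)B 1/2 ok
(1,3)R 1/3 ok
(1,4)B 2/3 ok
(1,5)B 1/1 ok
(2,1)B 2/3 ok
(2,2)R 1/6 unhappy
(2,3)B 2/5 ok
(3,1)B 2/4 ok
(3,3)B 2/5 ok
(3,4)R 2/4 ok
(3,5)R 1/1 ok
(4,1)R 1/4 unhappy
(4,2)B 3/6 ok
(4,3)R 3/5 ok
(5,1)B 1/5 unhappy
(5,2)R 5/7 ok
(5,4)R 4/4 ok
(6,1)R 2/4 ok
(6,2)R 3/6 ok
(6,3)R 4/5 ok
(6,4)R 4/5 ok
(6,5)R 3/3 ok
(7,1)B 0/2 unhappy
(7,3)B 0/3 unhappy
(7,5)R 2/2 ok
Unsatisfied: (2,2), (4,1), (5,1), (7,1), (7,3) — 5 in total.

5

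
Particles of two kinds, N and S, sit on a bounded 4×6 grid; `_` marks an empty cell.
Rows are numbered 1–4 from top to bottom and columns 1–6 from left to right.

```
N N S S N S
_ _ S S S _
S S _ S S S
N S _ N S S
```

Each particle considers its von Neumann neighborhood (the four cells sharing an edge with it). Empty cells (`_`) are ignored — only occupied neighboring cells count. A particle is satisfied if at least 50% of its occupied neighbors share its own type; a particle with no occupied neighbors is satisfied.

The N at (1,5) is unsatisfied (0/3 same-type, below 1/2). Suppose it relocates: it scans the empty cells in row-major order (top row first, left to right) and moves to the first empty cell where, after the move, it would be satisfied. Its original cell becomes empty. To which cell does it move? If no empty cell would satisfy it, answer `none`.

Vacating (1,5). Empty cells in order:
  (2,1): 1/2 same-type → satisfied — stop here.

(2,1)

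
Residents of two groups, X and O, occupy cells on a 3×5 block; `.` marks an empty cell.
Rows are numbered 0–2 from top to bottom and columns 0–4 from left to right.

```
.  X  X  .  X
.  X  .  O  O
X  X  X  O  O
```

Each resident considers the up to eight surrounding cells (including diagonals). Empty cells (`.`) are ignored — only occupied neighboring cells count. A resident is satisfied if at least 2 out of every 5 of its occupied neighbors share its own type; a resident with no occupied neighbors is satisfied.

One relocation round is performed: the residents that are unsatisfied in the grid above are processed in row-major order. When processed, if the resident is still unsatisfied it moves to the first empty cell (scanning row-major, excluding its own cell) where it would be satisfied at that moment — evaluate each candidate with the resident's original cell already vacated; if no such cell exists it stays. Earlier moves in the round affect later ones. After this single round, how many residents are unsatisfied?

0

Initially unsatisfied (in order): (0,4).
  (0,4) → (0,0).
Resulting grid:
X X X . .
. X . O O
X X X O O
All satisfied now.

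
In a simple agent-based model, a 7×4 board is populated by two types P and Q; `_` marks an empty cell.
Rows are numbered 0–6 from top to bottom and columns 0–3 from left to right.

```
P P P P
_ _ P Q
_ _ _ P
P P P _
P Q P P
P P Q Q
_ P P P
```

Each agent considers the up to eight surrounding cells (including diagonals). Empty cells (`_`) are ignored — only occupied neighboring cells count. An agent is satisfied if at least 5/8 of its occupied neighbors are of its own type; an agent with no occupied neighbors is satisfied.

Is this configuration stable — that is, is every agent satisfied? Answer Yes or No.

(0,0)P 1/1 ✓
(0,1)P 3/3 ✓
(0,2)P 3/4 ✓
(0,3)P 2/3 ✓
(1,2)P 4/5 ✓
(1,3)Q 0/4 ✗
(2,3)P 2/3 ✓
(3,0)P 2/3 ✓
(3,1)P 4/5 ✓
(3,2)P 4/5 ✓
(4,0)P 4/5 ✓
(4,1)Q 1/8 ✗
(4,2)P 4/7 ✗
(4,3)P 2/4 ✗
(5,0)P 3/4 ✓
(5,1)P 5/7 ✓
(5,2)Q 2/8 ✗
(5,3)Q 1/5 ✗
(6,1)P 3/4 ✓
(6,2)P 3/5 ✗
(6,3)P 1/3 ✗
For instance (1,3) has only 0/4 same-type neighbors, below 5/8.

No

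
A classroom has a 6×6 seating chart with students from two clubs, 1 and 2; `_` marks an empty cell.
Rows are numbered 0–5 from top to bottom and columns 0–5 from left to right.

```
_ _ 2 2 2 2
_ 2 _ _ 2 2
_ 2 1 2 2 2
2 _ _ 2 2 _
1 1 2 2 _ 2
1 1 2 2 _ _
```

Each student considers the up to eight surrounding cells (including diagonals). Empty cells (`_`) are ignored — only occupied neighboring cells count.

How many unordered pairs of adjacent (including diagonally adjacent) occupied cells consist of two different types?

Scan each occupied cell's neighbors to the right and below (and the two forward diagonals) so each pair is counted once.
From row 0: 0 unlike of 9 pairs (running 0/9).
From row 1: 1 unlike of 8 pairs (running 1/17).
From row 2: 3 unlike of 11 pairs (running 4/28).
From row 3: 2 unlike of 7 pairs (running 6/35).
From row 4: 3 unlike of 13 pairs (running 9/48).
From row 5: 1 unlike of 3 pairs (running 10/51).
Total adjacent occupied pairs: 51; unlike-type pairs: 10.

10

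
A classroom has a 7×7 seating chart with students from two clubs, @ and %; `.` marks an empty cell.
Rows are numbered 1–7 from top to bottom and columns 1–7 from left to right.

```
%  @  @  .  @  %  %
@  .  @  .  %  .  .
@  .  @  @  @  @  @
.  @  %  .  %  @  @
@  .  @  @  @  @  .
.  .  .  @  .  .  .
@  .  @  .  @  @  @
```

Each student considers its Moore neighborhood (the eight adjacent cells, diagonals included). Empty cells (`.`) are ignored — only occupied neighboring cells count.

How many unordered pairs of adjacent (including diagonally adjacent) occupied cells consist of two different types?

19

Scan each occupied cell's neighbors to the right and below (and the two forward diagonals) so each pair is counted once.
Row 1: %(1,1)–@(1,2)≠ %(1,1)–@(2,1)≠ @(1,2)–@(1,3)= @(1,2)–@(2,3)= @(1,2)–@(2,1)= @(1,3)–@(2,3)= @(1,5)–%(1,6)≠ @(1,5)–%(2,5)≠ %(1,6)–%(1,7)= %(1,6)–%(2,5)=  → 4/10 unlike.
Row 2: @(2,1)–@(3,1)= @(2,3)–@(3,3)= @(2,3)–@(3,4)= %(2,5)–@(3,5)≠ %(2,5)–@(3,6)≠ %(2,5)–@(3,4)≠  → 3/6 unlike.
Row 3: @(3,1)–@(4,2)= @(3,3)–@(3,4)= @(3,3)–%(4,3)≠ @(3,3)–@(4,2)= @(3,4)–@(3,5)= @(3,4)–%(4,5)≠ @(3,4)–%(4,3)≠ @(3,5)–@(3,6)= @(3,5)–%(4,5)≠ @(3,5)–@(4,6)= @(3,6)–@(3,7)= @(3,6)–@(4,6)= @(3,6)–@(4,7)= @(3,6)–%(4,5)≠ @(3,7)–@(4,7)= @(3,7)–@(4,6)=  → 5/16 unlike.
Row 4: @(4,2)–%(4,3)≠ @(4,2)–@(5,3)= @(4,2)–@(5,1)= %(4,3)–@(5,3)≠ %(4,3)–@(5,4)≠ %(4,5)–@(4,6)≠ %(4,5)–@(5,5)≠ %(4,5)–@(5,6)≠ %(4,5)–@(5,4)≠ @(4,6)–@(4,7)= @(4,6)–@(5,6)= @(4,6)–@(5,5)= @(4,7)–@(5,6)=  → 7/13 unlike.
Row 5: @(5,3)–@(5,4)= @(5,3)–@(6,4)= @(5,4)–@(5,5)= @(5,4)–@(6,4)= @(5,5)–@(5,6)= @(5,5)–@(6,4)=  → 0/6 unlike.
Row 6: @(6,4)–@(7,5)= @(6,4)–@(7,3)=  → 0/2 unlike.
Row 7: @(7,5)–@(7,6)= @(7,6)–@(7,7)=  → 0/2 unlike.
Total adjacent occupied pairs: 55; unlike-type pairs: 19.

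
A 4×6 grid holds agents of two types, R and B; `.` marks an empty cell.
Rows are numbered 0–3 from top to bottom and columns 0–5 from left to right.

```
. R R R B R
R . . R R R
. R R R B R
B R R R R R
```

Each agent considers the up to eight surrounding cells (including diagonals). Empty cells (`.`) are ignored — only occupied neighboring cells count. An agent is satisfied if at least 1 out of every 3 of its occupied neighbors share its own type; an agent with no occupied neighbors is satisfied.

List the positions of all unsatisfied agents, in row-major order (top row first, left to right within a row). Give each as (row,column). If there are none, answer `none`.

Row 0: (0,1)R 2/2 satisfied · (0,2)R 3/3 satisfied · (0,3)R 3/4 satisfied · (0,4)B 0/5 not · (0,5)R 2/3 satisfied
Row 1: (1,0)R 2/2 satisfied · (1,3)R 5/7 satisfied · (1,4)R 6/8 satisfied · (1,5)R 3/5 satisfied
Row 2: (2,1)R 4/5 satisfied · (2,2)R 6/6 satisfied · (2,3)R 6/7 satisfied · (2,4)B 0/8 not · (2,5)R 4/5 satisfied
Row 3: (3,0)B 0/2 not · (3,1)R 3/4 satisfied · (3,2)R 5/5 satisfied · (3,3)R 4/5 satisfied · (3,4)R 4/5 satisfied · (3,5)R 2/3 satisfied

(0,4), (2,4), (3,0)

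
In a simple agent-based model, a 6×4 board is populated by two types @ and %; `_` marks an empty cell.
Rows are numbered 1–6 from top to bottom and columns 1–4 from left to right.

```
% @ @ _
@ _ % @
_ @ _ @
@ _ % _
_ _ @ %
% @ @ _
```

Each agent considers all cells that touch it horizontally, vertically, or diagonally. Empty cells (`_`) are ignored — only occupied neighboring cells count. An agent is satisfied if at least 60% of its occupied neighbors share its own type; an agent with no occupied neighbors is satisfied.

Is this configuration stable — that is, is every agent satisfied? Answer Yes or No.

No

(1,1)% 0/2 not
(1,2)@ 2/4 not
(1,3)@ 2/3 satisfied
(2,1)@ 2/3 satisfied
(2,3)% 0/5 not
(2,4)@ 2/3 satisfied
(3,2)@ 2/4 not
(3,4)@ 1/3 not
(4,1)@ 1/1 satisfied
(4,3)% 1/4 not
(5,3)@ 2/4 not
(5,4)% 1/3 not
(6,1)% 0/1 not
(6,2)@ 2/3 satisfied
(6,3)@ 2/3 satisfied
For instance (1,1) has only 0/2 same-type neighbors, below 3/5.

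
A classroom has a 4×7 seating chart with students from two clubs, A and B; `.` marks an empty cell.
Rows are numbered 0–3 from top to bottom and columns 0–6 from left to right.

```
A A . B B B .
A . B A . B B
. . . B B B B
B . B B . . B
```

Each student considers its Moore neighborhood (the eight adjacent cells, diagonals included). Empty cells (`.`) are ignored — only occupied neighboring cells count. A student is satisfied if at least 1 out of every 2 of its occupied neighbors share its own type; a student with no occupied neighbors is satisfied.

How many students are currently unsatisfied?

Row 0: (0,0)A 2/2 ok · (0,1)A 2/3 ok · (0,3)B 2/3 ok · (0,4)B 3/4 ok · (0,5)B 3/3 ok
Row 1: (1,0)A 2/2 ok · (1,2)B 2/4 ok · (1,3)A 0/5 unhappy · (1,5)B 6/6 ok · (1,6)B 4/4 ok
Row 2: (2,3)B 4/5 ok · (2,4)B 4/5 ok · (2,5)B 5/5 ok · (2,6)B 4/4 ok
Row 3: (3,0)B 0/0 ok · (3,2)B 2/2 ok · (3,3)B 3/3 ok · (3,6)B 2/2 ok
Unsatisfied: (1,3) — 1 in total.

1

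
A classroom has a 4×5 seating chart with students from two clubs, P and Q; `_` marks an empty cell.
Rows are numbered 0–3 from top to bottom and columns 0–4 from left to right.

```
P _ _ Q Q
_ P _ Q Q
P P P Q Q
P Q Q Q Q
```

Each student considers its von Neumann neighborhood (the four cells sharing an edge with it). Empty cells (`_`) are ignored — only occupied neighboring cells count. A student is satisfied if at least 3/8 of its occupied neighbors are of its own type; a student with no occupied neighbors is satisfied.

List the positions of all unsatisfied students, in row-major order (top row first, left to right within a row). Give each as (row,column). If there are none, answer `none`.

(2,2), (3,1)

Row 0: (0,0)P 0/0 satisfied · (0,3)Q 2/2 satisfied · (0,4)Q 2/2 satisfied
Row 1: (1,1)P 1/1 satisfied · (1,3)Q 3/3 satisfied · (1,4)Q 3/3 satisfied
Row 2: (2,0)P 2/2 satisfied · (2,1)P 3/4 satisfied · (2,2)P 1/3 not · (2,3)Q 3/4 satisfied · (2,4)Q 3/3 satisfied
Row 3: (3,0)P 1/2 satisfied · (3,1)Q 1/3 not · (3,2)Q 2/3 satisfied · (3,3)Q 3/3 satisfied · (3,4)Q 2/2 satisfied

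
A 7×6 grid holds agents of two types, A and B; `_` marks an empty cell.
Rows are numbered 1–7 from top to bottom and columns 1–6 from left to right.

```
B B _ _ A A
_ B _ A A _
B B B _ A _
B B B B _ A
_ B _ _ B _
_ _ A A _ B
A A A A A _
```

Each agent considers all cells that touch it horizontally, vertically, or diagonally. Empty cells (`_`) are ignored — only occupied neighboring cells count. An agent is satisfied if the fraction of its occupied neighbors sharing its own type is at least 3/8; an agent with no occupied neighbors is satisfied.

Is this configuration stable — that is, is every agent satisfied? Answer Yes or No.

Row 1: (1,1)B 2/2 ✓ · (1,2)B 2/2 ✓ · (1,5)A 3/3 ✓ · (1,6)A 2/2 ✓
Row 2: (2,2)B 5/5 ✓ · (2,4)A 3/4 ✓ · (2,5)A 4/4 ✓
Row 3: (3,1)B 4/4 ✓ · (3,2)B 6/6 ✓ · (3,3)B 5/6 ✓ · (3,5)A 3/4 ✓
Row 4: (4,1)B 4/4 ✓ · (4,2)B 6/6 ✓ · (4,3)B 5/5 ✓ · (4,4)B 3/4 ✓ · (4,6)A 1/2 ✓
Row 5: (5,2)B 3/4 ✓ · (5,5)B 2/4 ✓
Row 6: (6,3)A 4/5 ✓ · (6,4)A 4/5 ✓ · (6,6)B 1/2 ✓
Row 7: (7,1)A 1/1 ✓ · (7,2)A 3/3 ✓ · (7,3)A 4/4 ✓ · (7,4)A 4/4 ✓ · (7,5)A 2/3 ✓
All meet the threshold, so the configuration is stable.

Yes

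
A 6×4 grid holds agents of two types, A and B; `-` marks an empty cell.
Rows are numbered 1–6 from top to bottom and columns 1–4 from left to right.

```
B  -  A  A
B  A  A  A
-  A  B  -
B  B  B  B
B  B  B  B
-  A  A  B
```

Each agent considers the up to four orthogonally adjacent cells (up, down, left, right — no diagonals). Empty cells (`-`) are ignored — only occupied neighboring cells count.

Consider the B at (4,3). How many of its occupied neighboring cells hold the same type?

Occupied neighbors of (4,3): (3,3)=B, (5,3)=B, (4,2)=B, (4,4)=B.
Same type (B): 4 of 4.

4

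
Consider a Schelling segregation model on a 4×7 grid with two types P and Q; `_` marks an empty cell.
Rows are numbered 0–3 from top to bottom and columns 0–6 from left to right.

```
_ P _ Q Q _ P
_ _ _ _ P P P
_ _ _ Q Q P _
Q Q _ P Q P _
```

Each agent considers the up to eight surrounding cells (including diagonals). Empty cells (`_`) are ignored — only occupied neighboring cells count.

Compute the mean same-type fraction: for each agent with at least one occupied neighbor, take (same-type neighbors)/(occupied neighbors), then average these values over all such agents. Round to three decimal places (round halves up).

(0,1)P — no occupied neighbors
(0,3)Q 1/2
(0,4)Q 1/3
(0,6)P 2/2
(1,4)P 2/6
(1,5)P 4/6
(1,6)P 3/3
(2,3)Q 2/4
(2,4)Q 2/7
(2,5)P 4/6
(3,0)Q 1/1
(3,1)Q 1/1
(3,3)P 0/3
(3,4)Q 2/5
(3,5)P 1/3
Sum over 14 agents: 1/2 + 1/3 + 2/2 + 2/6 + 4/6 + 3/3 + 2/4 + 2/7 + 4/6 + 1/1 + 1/1 + 0/3 + 2/5 + 1/3 = 842/105; mean = 842/105 ÷ 14 = 421/735 = 0.572789… → 0.573.

0.573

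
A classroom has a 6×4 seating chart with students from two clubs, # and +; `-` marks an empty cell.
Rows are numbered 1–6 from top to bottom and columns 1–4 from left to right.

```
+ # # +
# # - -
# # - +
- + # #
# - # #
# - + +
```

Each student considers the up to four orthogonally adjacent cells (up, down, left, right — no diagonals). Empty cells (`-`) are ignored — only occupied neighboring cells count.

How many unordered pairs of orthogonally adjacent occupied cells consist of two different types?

8

Scan each occupied cell's neighbors to the right and below so each pair is counted once.
From row 1: 3 unlike of 5 pairs (running 3/5).
From row 2: 0 unlike of 3 pairs (running 3/8).
From row 3: 2 unlike of 3 pairs (running 5/11).
From row 4: 1 unlike of 4 pairs (running 6/15).
From row 5: 2 unlike of 4 pairs (running 8/19).
From row 6: 0 unlike of 1 pairs (running 8/20).
Total adjacent occupied pairs: 20; unlike-type pairs: 8.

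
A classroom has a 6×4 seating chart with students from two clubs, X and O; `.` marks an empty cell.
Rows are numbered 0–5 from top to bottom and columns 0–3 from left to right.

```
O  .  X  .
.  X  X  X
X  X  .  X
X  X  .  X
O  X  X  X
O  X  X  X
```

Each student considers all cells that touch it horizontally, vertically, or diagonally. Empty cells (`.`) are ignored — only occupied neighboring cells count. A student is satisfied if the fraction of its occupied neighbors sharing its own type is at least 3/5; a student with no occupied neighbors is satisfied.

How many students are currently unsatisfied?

(0,0)O 0/1 not
(0,2)X 3/3 satisfied
(1,1)X 4/5 satisfied
(1,2)X 5/5 satisfied
(1,3)X 3/3 satisfied
(2,0)X 4/4 satisfied
(2,1)X 5/5 satisfied
(2,3)X 3/3 satisfied
(3,0)X 4/5 satisfied
(3,1)X 5/6 satisfied
(3,3)X 3/3 satisfied
(4,0)O 1/5 not
(4,1)X 5/7 satisfied
(4,2)X 7/7 satisfied
(4,3)X 4/4 satisfied
(5,0)O 1/3 not
(5,1)X 3/5 satisfied
(5,2)X 5/5 satisfied
(5,3)X 3/3 satisfied
Unsatisfied: (0,0), (4,0), (5,0) — 3 in total.

3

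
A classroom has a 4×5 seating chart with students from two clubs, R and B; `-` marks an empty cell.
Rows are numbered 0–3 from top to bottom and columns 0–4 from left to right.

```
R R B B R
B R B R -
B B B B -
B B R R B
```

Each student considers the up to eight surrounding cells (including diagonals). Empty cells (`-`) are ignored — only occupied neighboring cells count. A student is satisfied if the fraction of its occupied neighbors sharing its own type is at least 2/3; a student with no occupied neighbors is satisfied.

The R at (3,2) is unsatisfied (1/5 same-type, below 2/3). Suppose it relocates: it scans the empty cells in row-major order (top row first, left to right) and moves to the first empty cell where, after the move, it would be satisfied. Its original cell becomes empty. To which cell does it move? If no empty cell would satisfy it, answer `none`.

none

Vacating (3,2). Empty cells in order:
  (1,4): 2/4 same-type → still unsatisfied.
  (2,4): 2/4 same-type → still unsatisfied.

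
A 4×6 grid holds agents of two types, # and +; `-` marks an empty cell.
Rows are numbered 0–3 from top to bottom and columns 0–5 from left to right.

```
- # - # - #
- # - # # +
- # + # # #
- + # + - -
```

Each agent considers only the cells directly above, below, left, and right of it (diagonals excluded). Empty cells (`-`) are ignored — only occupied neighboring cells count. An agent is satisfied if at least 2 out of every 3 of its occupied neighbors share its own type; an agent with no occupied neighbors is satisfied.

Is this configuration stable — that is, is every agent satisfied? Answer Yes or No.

(0,1)# 1/1 ok
(0,3)# 1/1 ok
(0,5)# 0/1 unhappy
(1,1)# 2/2 ok
(1,3)# 3/3 ok
(1,4)# 2/3 ok
(1,5)+ 0/3 unhappy
(2,1)# 1/3 unhappy
(2,2)+ 0/3 unhappy
(2,3)# 2/4 unhappy
(2,4)# 3/3 ok
(2,5)# 1/2 unhappy
(3,1)+ 0/2 unhappy
(3,2)# 0/3 unhappy
(3,3)+ 0/2 unhappy
For instance (0,5) has only 0/1 same-type neighbors, below 2/3.

No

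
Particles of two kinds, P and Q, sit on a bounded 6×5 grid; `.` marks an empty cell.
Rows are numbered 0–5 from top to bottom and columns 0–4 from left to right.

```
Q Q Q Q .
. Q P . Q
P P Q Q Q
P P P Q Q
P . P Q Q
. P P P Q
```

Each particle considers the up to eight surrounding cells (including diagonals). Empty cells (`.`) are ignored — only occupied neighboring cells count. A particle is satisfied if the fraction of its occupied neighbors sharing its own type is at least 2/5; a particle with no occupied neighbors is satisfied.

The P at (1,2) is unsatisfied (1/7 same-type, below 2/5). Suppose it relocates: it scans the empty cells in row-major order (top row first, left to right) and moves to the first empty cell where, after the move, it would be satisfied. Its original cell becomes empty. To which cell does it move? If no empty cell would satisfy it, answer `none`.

Vacating (1,2). Empty cells in order:
  (0,4): 0/2 same-type → still unsatisfied.
  (1,0): 2/5 same-type → satisfied — stop here.

(1,0)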